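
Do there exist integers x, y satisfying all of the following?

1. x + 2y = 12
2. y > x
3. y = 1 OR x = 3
No

The full constraint system is jointly infeasible over the integers. Each constraint and what it forces:

  - x + 2y = 12: is a linear equation tying the variables together
  - y > x: bounds one variable relative to another variable
  - y = 1 OR x = 3: forces a choice: either y = 1 or x = 3

Split on the disjunction (y = 1 OR x = 3):
  • If y = 1: the equation forces x = 10, giving (y, x) = (1, 10), which violates y > x.
  • If x = 3: with x = 3, every remaining term of the linear equation is divisible by 2, so the left side is ≡ 0 (mod 2); but the right side 9 ≡ 1 (mod 2). No integers can satisfy it.
Both branches are infeasible, so the system has no integer solution.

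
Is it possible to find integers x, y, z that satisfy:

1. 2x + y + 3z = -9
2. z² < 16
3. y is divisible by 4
Yes

Take x = 0, y = 0, z = -3. Substituting into each constraint:
  (1) 2(0) + 0 + 3(-3) = -9 ✓
  (2) z² = (-3)² = 9, and 9 < 16 ✓
  (3) 0 = 4 × 0, remainder 0 ✓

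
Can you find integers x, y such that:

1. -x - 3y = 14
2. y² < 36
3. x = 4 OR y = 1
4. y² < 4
Yes

Take x = -17, y = 1. Substituting into each constraint:
  (1) 17 - 3(1) = 14 ✓
  (2) y² = (1)² = 1, and 1 < 36 ✓
  (3) y = 1, target 1 ✓ (second branch holds)
  (4) y² = (1)² = 1, and 1 < 4 ✓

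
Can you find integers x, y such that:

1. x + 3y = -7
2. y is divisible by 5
Yes

Take x = -7, y = 0. Substituting into each constraint:
  (1) (-7) + 3(0) = -7 ✓
  (2) 0 = 5 × 0, remainder 0 ✓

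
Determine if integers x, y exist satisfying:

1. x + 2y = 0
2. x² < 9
Yes

Take x = 0, y = 0. Substituting into each constraint:
  (1) 0 + 2(0) = 0 ✓
  (2) x² = (0)² = 0, and 0 < 9 ✓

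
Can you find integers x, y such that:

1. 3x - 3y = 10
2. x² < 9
No

Even the single constraint (3x - 3y = 10) is infeasible over the integers.

  - 3x - 3y = 10: every term on the left is divisible by 3, so the LHS ≡ 0 (mod 3), but the RHS 10 is not — no integer solution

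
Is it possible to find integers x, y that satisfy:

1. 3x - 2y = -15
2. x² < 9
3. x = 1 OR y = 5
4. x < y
Yes

Take x = 1, y = 9. Substituting into each constraint:
  (1) 3(1) - 2(9) = -15 ✓
  (2) x² = (1)² = 1, and 1 < 9 ✓
  (3) x = 1, target 1 ✓ (first branch holds)
  (4) 1 < 9 ✓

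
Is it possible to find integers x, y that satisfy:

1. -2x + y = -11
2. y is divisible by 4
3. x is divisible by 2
No

A contradictory subset is {-2x + y = -11, y is divisible by 4}. No integer assignment can satisfy these jointly:

  - -2x + y = -11: is a linear equation tying the variables together
  - y is divisible by 4: restricts y to multiples of 4

Modular obstruction: writing y = 4y', every remaining term of the linear equation is divisible by 2, so the left side is ≡ 0 (mod 2); but the right side -11 ≡ 1 (mod 2). No integers can satisfy it.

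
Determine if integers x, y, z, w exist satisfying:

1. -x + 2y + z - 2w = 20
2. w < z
Yes

Take x = -19, y = 0, z = 1, w = 0. Substituting into each constraint:
  (1) 19 + 2(0) + 1 - 2(0) = 20 ✓
  (2) 0 < 1 ✓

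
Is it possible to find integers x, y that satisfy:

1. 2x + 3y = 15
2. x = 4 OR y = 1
Yes

Take x = 6, y = 1. Substituting into each constraint:
  (1) 2(6) + 3(1) = 15 ✓
  (2) y = 1, target 1 ✓ (second branch holds)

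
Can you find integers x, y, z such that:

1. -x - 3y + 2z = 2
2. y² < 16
Yes

Take x = 0, y = 0, z = 1. Substituting into each constraint:
  (1) 0 - 3(0) + 2(1) = 2 ✓
  (2) y² = (0)² = 0, and 0 < 16 ✓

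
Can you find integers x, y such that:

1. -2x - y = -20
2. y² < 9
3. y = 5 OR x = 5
No

The full constraint system is jointly infeasible over the integers. Each constraint and what it forces:

  - -2x - y = -20: is a linear equation tying the variables together
  - y² < 9: restricts y to |y| ≤ 2
  - y = 5 OR x = 5: forces a choice: either y = 5 or x = 5

Split on the disjunction (y = 5 OR x = 5):
  • If y = 5: this contradicts y² < 9, which requires |y| ≤ 2.
  • If x = 5: the equation forces y = 10, but y² < 9 requires |y| ≤ 2.
Both branches are infeasible, so the system has no integer solution.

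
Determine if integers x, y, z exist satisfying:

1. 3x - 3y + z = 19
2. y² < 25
Yes

Take x = 6, y = 0, z = 1. Substituting into each constraint:
  (1) 3(6) - 3(0) + 1 = 19 ✓
  (2) y² = (0)² = 0, and 0 < 25 ✓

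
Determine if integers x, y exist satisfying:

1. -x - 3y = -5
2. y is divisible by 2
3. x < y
Yes

Take x = -1, y = 2. Substituting into each constraint:
  (1) 1 - 3(2) = -5 ✓
  (2) 2 = 2 × 1, remainder 0 ✓
  (3) -1 < 2 ✓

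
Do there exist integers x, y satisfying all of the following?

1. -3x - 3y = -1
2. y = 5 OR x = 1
No

Even the single constraint (-3x - 3y = -1) is infeasible over the integers.

  - -3x - 3y = -1: every term on the left is divisible by 3, so the LHS ≡ 0 (mod 3), but the RHS -1 is not — no integer solution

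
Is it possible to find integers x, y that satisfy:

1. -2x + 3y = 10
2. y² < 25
Yes

Take x = -5, y = 0. Substituting into each constraint:
  (1) -2(-5) + 3(0) = 10 ✓
  (2) y² = (0)² = 0, and 0 < 25 ✓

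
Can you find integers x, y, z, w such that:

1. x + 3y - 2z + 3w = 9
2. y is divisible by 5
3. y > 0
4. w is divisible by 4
Yes

Take x = 0, y = 5, z = 3, w = 0. Substituting into each constraint:
  (1) 0 + 3(5) - 2(3) + 3(0) = 9 ✓
  (2) 5 = 5 × 1, remainder 0 ✓
  (3) 5 > 0 ✓
  (4) 0 = 4 × 0, remainder 0 ✓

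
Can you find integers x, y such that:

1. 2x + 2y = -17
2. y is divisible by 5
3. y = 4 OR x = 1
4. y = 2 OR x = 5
No

Even the single constraint (2x + 2y = -17) is infeasible over the integers.

  - 2x + 2y = -17: every term on the left is divisible by 2, so the LHS ≡ 0 (mod 2), but the RHS -17 is not — no integer solution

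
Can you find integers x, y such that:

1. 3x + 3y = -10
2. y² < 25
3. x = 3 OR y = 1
No

Even the single constraint (3x + 3y = -10) is infeasible over the integers.

  - 3x + 3y = -10: every term on the left is divisible by 3, so the LHS ≡ 0 (mod 3), but the RHS -10 is not — no integer solution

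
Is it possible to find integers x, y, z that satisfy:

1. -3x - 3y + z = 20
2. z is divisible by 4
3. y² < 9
Yes

Take x = -4, y = 0, z = 8. Substituting into each constraint:
  (1) -3(-4) - 3(0) + 8 = 20 ✓
  (2) 8 = 4 × 2, remainder 0 ✓
  (3) y² = (0)² = 0, and 0 < 9 ✓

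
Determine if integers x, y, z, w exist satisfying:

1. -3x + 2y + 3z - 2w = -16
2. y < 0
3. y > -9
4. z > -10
Yes

Take x = 0, y = -8, z = 0, w = 0. Substituting into each constraint:
  (1) -3(0) + 2(-8) + 3(0) - 2(0) = -16 ✓
  (2) -8 < 0 ✓
  (3) -8 > -9 ✓
  (4) 0 > -10 ✓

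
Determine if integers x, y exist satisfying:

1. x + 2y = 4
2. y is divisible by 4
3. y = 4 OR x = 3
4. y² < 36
Yes

Take x = -4, y = 4. Substituting into each constraint:
  (1) (-4) + 2(4) = 4 ✓
  (2) 4 = 4 × 1, remainder 0 ✓
  (3) y = 4, target 4 ✓ (first branch holds)
  (4) y² = (4)² = 16, and 16 < 36 ✓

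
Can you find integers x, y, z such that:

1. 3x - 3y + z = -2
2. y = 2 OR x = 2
Yes

Take x = 2, y = 3, z = 1. Substituting into each constraint:
  (1) 3(2) - 3(3) + 1 = -2 ✓
  (2) x = 2, target 2 ✓ (second branch holds)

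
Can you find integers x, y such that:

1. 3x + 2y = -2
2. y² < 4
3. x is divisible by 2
Yes

Take x = 0, y = -1. Substituting into each constraint:
  (1) 3(0) + 2(-1) = -2 ✓
  (2) y² = (-1)² = 1, and 1 < 4 ✓
  (3) 0 = 2 × 0, remainder 0 ✓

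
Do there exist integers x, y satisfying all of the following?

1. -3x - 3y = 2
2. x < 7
No

Even the single constraint (-3x - 3y = 2) is infeasible over the integers.

  - -3x - 3y = 2: every term on the left is divisible by 3, so the LHS ≡ 0 (mod 3), but the RHS 2 is not — no integer solution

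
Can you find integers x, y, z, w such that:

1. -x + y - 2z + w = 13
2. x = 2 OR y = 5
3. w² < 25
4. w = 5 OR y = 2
Yes

Take x = 2, y = 2, z = -7, w = -1. Substituting into each constraint:
  (1) (-2) + 2 - 2(-7) + (-1) = 13 ✓
  (2) x = 2, target 2 ✓ (first branch holds)
  (3) w² = (-1)² = 1, and 1 < 25 ✓
  (4) y = 2, target 2 ✓ (second branch holds)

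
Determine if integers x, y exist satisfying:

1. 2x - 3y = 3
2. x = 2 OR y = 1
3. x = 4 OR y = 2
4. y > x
No

A contradictory subset is {2x - 3y = 3, x = 4 OR y = 2, y > x}. No integer assignment can satisfy these jointly:

  - 2x - 3y = 3: is a linear equation tying the variables together
  - x = 4 OR y = 2: forces a choice: either x = 4 or y = 2
  - y > x: bounds one variable relative to another variable

Split on the disjunction (x = 4 OR y = 2):
  • If x = 4: with x = 4, every remaining term of the linear equation is divisible by 3, so the left side is ≡ 0 (mod 3); but the right side -5 ≡ 1 (mod 3). No integers can satisfy it.
  • If y = 2: with y = 2, every remaining term of the linear equation is divisible by 2, so the left side is ≡ 0 (mod 2); but the right side 9 ≡ 1 (mod 2). No integers can satisfy it.
Both branches are infeasible, so the system has no integer solution.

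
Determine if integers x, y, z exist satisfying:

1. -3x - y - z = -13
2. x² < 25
Yes

Take x = 4, y = 0, z = 1. Substituting into each constraint:
  (1) -3(4) + 0 + (-1) = -13 ✓
  (2) x² = (4)² = 16, and 16 < 25 ✓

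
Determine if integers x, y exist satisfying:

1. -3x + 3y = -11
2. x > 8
No

Even the single constraint (-3x + 3y = -11) is infeasible over the integers.

  - -3x + 3y = -11: every term on the left is divisible by 3, so the LHS ≡ 0 (mod 3), but the RHS -11 is not — no integer solution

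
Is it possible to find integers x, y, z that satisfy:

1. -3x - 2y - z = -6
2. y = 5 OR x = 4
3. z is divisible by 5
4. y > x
Yes

Take x = 2, y = 5, z = -10. Substituting into each constraint:
  (1) -3(2) - 2(5) + 10 = -6 ✓
  (2) y = 5, target 5 ✓ (first branch holds)
  (3) -10 = 5 × -2, remainder 0 ✓
  (4) 5 > 2 ✓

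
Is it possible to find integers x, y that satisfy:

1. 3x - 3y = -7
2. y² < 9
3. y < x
No

Even the single constraint (3x - 3y = -7) is infeasible over the integers.

  - 3x - 3y = -7: every term on the left is divisible by 3, so the LHS ≡ 0 (mod 3), but the RHS -7 is not — no integer solution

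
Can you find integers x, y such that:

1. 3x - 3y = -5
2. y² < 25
No

Even the single constraint (3x - 3y = -5) is infeasible over the integers.

  - 3x - 3y = -5: every term on the left is divisible by 3, so the LHS ≡ 0 (mod 3), but the RHS -5 is not — no integer solution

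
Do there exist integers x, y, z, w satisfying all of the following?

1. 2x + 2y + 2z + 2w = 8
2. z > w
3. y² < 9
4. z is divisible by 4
Yes

Take x = 4, y = 2, z = 0, w = -2. Substituting into each constraint:
  (1) 2(4) + 2(2) + 2(0) + 2(-2) = 8 ✓
  (2) 0 > -2 ✓
  (3) y² = (2)² = 4, and 4 < 9 ✓
  (4) 0 = 4 × 0, remainder 0 ✓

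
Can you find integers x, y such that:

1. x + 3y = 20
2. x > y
Yes

Take x = 8, y = 4. Substituting into each constraint:
  (1) 8 + 3(4) = 20 ✓
  (2) 8 > 4 ✓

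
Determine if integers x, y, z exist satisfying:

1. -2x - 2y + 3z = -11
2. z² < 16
Yes

Take x = 7, y = 0, z = 1. Substituting into each constraint:
  (1) -2(7) - 2(0) + 3(1) = -11 ✓
  (2) z² = (1)² = 1, and 1 < 16 ✓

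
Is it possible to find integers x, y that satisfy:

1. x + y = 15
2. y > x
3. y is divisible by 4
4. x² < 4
Yes

Take x = -1, y = 16. Substituting into each constraint:
  (1) (-1) + 16 = 15 ✓
  (2) 16 > -1 ✓
  (3) 16 = 4 × 4, remainder 0 ✓
  (4) x² = (-1)² = 1, and 1 < 4 ✓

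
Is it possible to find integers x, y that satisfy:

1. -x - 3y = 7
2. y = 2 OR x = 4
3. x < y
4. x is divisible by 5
No

The full constraint system is jointly infeasible over the integers. Each constraint and what it forces:

  - -x - 3y = 7: is a linear equation tying the variables together
  - y = 2 OR x = 4: forces a choice: either y = 2 or x = 4
  - x < y: bounds one variable relative to another variable
  - x is divisible by 5: restricts x to multiples of 5

Split on the disjunction (y = 2 OR x = 4):
  • If y = 2: with y = 2, writing x = 5x', every remaining term of the linear equation is divisible by 5, so the left side is ≡ 0 (mod 5); but the right side 13 ≡ 3 (mod 5). No integers can satisfy it.
  • If x = 4: this contradicts the divisibility constraint — 4 is not a multiple of 5.
Both branches are infeasible, so the system has no integer solution.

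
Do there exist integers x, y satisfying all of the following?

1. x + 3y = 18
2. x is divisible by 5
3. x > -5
Yes

Take x = 0, y = 6. Substituting into each constraint:
  (1) 0 + 3(6) = 18 ✓
  (2) 0 = 5 × 0, remainder 0 ✓
  (3) 0 > -5 ✓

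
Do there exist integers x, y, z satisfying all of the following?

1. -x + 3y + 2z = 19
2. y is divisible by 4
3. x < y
Yes

Take x = -1, y = 0, z = 9. Substituting into each constraint:
  (1) 1 + 3(0) + 2(9) = 19 ✓
  (2) 0 = 4 × 0, remainder 0 ✓
  (3) -1 < 0 ✓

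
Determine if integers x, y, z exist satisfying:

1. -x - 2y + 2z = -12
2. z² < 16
Yes

Take x = 12, y = 0, z = 0. Substituting into each constraint:
  (1) (-12) - 2(0) + 2(0) = -12 ✓
  (2) z² = (0)² = 0, and 0 < 16 ✓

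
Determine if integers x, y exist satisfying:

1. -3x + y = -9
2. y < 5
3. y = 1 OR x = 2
Yes

Take x = 2, y = -3. Substituting into each constraint:
  (1) -3(2) + (-3) = -9 ✓
  (2) -3 < 5 ✓
  (3) x = 2, target 2 ✓ (second branch holds)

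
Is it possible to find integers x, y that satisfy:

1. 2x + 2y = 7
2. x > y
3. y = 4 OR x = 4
No

Even the single constraint (2x + 2y = 7) is infeasible over the integers.

  - 2x + 2y = 7: every term on the left is divisible by 2, so the LHS ≡ 0 (mod 2), but the RHS 7 is not — no integer solution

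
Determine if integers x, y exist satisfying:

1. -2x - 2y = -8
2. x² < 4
Yes

Take x = 0, y = 4. Substituting into each constraint:
  (1) -2(0) - 2(4) = -8 ✓
  (2) x² = (0)² = 0, and 0 < 4 ✓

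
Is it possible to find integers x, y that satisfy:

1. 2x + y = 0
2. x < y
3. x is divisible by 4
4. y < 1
No

A contradictory subset is {2x + y = 0, x < y, y < 1}. No integer assignment can satisfy these jointly:

  - 2x + y = 0: is a linear equation tying the variables together
  - x < y: bounds one variable relative to another variable
  - y < 1: bounds one variable relative to a constant

Propagating the comparison: x < y and y ≤ 0 give x ≤ -1. Range argument: with x ∈ [−∞, -1], y ∈ [−∞, 0], the left side of the equation is at most -2, but the right side is 0 > -2. No integer solution exists.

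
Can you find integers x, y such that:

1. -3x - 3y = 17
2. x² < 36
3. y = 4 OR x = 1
No

Even the single constraint (-3x - 3y = 17) is infeasible over the integers.

  - -3x - 3y = 17: every term on the left is divisible by 3, so the LHS ≡ 0 (mod 3), but the RHS 17 is not — no integer solution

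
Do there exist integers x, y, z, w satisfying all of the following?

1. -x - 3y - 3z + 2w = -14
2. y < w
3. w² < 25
Yes

Take x = 16, y = 0, z = 0, w = 1. Substituting into each constraint:
  (1) (-16) - 3(0) - 3(0) + 2(1) = -14 ✓
  (2) 0 < 1 ✓
  (3) w² = (1)² = 1, and 1 < 25 ✓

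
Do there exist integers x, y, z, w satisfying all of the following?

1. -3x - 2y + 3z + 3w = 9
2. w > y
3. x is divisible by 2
Yes

Take x = 0, y = 0, z = 2, w = 1. Substituting into each constraint:
  (1) -3(0) - 2(0) + 3(2) + 3(1) = 9 ✓
  (2) 1 > 0 ✓
  (3) 0 = 2 × 0, remainder 0 ✓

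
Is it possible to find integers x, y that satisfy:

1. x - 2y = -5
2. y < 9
Yes

Take x = 1, y = 3. Substituting into each constraint:
  (1) 1 - 2(3) = -5 ✓
  (2) 3 < 9 ✓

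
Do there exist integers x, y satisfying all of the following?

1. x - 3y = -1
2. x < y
Yes

Take x = -1, y = 0. Substituting into each constraint:
  (1) (-1) - 3(0) = -1 ✓
  (2) -1 < 0 ✓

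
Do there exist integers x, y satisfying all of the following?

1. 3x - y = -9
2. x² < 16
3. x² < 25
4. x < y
Yes

Take x = -3, y = 0. Substituting into each constraint:
  (1) 3(-3) + 0 = -9 ✓
  (2) x² = (-3)² = 9, and 9 < 16 ✓
  (3) x² = (-3)² = 9, and 9 < 25 ✓
  (4) -3 < 0 ✓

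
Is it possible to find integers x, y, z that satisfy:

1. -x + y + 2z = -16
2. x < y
Yes

Take x = 0, y = 2, z = -9. Substituting into each constraint:
  (1) 0 + 2 + 2(-9) = -16 ✓
  (2) 0 < 2 ✓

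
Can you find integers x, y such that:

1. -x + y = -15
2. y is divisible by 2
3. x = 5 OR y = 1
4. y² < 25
No

The full constraint system is jointly infeasible over the integers. Each constraint and what it forces:

  - -x + y = -15: is a linear equation tying the variables together
  - y is divisible by 2: restricts y to multiples of 2
  - x = 5 OR y = 1: forces a choice: either x = 5 or y = 1
  - y² < 25: restricts y to |y| ≤ 4

Split on the disjunction (x = 5 OR y = 1):
  • If x = 5: the equation forces y = -10, but y² < 25 requires |y| ≤ 4.
  • If y = 1: this contradicts the divisibility constraint — 1 is not a multiple of 2.
Both branches are infeasible, so the system has no integer solution.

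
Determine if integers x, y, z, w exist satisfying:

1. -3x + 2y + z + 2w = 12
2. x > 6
Yes

Take x = 8, y = 0, z = 0, w = 18. Substituting into each constraint:
  (1) -3(8) + 2(0) + 0 + 2(18) = 12 ✓
  (2) 8 > 6 ✓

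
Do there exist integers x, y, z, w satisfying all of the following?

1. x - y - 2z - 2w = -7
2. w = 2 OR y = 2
Yes

Take x = -3, y = 2, z = 0, w = 1. Substituting into each constraint:
  (1) (-3) + (-2) - 2(0) - 2(1) = -7 ✓
  (2) y = 2, target 2 ✓ (second branch holds)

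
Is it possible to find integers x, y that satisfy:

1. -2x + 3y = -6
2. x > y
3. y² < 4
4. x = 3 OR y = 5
Yes

Take x = 3, y = 0. Substituting into each constraint:
  (1) -2(3) + 3(0) = -6 ✓
  (2) 3 > 0 ✓
  (3) y² = (0)² = 0, and 0 < 4 ✓
  (4) x = 3, target 3 ✓ (first branch holds)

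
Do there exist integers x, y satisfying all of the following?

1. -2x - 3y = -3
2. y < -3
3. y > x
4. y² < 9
No

A contradictory subset is {-2x - 3y = -3, y < -3, y > x}. No integer assignment can satisfy these jointly:

  - -2x - 3y = -3: is a linear equation tying the variables together
  - y < -3: bounds one variable relative to a constant
  - y > x: bounds one variable relative to another variable

Propagating the comparison: x < y and y ≤ -4 give x ≤ -5. Range argument: with x ∈ [−∞, -5], y ∈ [−∞, -4], the left side of the equation is at least 22, but the right side is -3 < 22. No integer solution exists.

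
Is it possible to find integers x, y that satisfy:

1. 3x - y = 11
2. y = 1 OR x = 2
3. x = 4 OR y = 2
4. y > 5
No

A contradictory subset is {3x - y = 11, x = 4 OR y = 2, y > 5}. No integer assignment can satisfy these jointly:

  - 3x - y = 11: is a linear equation tying the variables together
  - x = 4 OR y = 2: forces a choice: either x = 4 or y = 2
  - y > 5: bounds one variable relative to a constant

Split on the disjunction (x = 4 OR y = 2):
  • If x = 4: the equation forces y = 1, which contradicts the bound y ≥ 6.
  • If y = 2: this contradicts the bound y ≥ 6.
Both branches are infeasible, so the system has no integer solution.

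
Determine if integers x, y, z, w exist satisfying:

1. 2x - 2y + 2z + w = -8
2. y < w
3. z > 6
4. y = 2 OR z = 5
Yes

Take x = -11, y = 2, z = 7, w = 4. Substituting into each constraint:
  (1) 2(-11) - 2(2) + 2(7) + 4 = -8 ✓
  (2) 2 < 4 ✓
  (3) 7 > 6 ✓
  (4) y = 2, target 2 ✓ (first branch holds)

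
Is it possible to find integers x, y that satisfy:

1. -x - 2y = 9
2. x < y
Yes

Take x = -5, y = -2. Substituting into each constraint:
  (1) 5 - 2(-2) = 9 ✓
  (2) -5 < -2 ✓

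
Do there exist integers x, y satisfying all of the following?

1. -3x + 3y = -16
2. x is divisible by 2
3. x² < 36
No

Even the single constraint (-3x + 3y = -16) is infeasible over the integers.

  - -3x + 3y = -16: every term on the left is divisible by 3, so the LHS ≡ 0 (mod 3), but the RHS -16 is not — no integer solution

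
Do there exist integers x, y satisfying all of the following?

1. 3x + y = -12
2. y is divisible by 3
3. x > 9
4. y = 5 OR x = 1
No

A contradictory subset is {3x + y = -12, x > 9, y = 5 OR x = 1}. No integer assignment can satisfy these jointly:

  - 3x + y = -12: is a linear equation tying the variables together
  - x > 9: bounds one variable relative to a constant
  - y = 5 OR x = 1: forces a choice: either y = 5 or x = 1

Split on the disjunction (y = 5 OR x = 1):
  • If y = 5: with y = 5, every remaining term of the linear equation is divisible by 3, so the left side is ≡ 0 (mod 3); but the right side -17 ≡ 1 (mod 3). No integers can satisfy it.
  • If x = 1: this contradicts the bound x ≥ 10.
Both branches are infeasible, so the system has no integer solution.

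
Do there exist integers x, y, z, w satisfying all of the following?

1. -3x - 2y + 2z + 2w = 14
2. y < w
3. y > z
Yes

Take x = -4, y = 0, z = -1, w = 2. Substituting into each constraint:
  (1) -3(-4) - 2(0) + 2(-1) + 2(2) = 14 ✓
  (2) 0 < 2 ✓
  (3) 0 > -1 ✓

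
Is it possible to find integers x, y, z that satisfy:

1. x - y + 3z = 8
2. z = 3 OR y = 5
Yes

Take x = 0, y = 1, z = 3. Substituting into each constraint:
  (1) 0 + (-1) + 3(3) = 8 ✓
  (2) z = 3, target 3 ✓ (first branch holds)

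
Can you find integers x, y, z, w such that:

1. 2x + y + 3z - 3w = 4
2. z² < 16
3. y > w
Yes

Take x = 0, y = 1, z = 1, w = 0. Substituting into each constraint:
  (1) 2(0) + 1 + 3(1) - 3(0) = 4 ✓
  (2) z² = (1)² = 1, and 1 < 16 ✓
  (3) 1 > 0 ✓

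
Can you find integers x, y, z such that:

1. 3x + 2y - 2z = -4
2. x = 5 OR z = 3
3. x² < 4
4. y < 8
Yes

Take x = 0, y = 1, z = 3. Substituting into each constraint:
  (1) 3(0) + 2(1) - 2(3) = -4 ✓
  (2) z = 3, target 3 ✓ (second branch holds)
  (3) x² = (0)² = 0, and 0 < 4 ✓
  (4) 1 < 8 ✓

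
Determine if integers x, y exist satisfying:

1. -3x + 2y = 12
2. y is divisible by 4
Yes

Take x = -4, y = 0. Substituting into each constraint:
  (1) -3(-4) + 2(0) = 12 ✓
  (2) 0 = 4 × 0, remainder 0 ✓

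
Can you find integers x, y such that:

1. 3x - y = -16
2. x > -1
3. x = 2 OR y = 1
Yes

Take x = 2, y = 22. Substituting into each constraint:
  (1) 3(2) + (-22) = -16 ✓
  (2) 2 > -1 ✓
  (3) x = 2, target 2 ✓ (first branch holds)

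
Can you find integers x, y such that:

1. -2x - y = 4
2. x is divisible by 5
Yes

Take x = 0, y = -4. Substituting into each constraint:
  (1) -2(0) + 4 = 4 ✓
  (2) 0 = 5 × 0, remainder 0 ✓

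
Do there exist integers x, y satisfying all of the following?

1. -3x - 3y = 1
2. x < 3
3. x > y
No

Even the single constraint (-3x - 3y = 1) is infeasible over the integers.

  - -3x - 3y = 1: every term on the left is divisible by 3, so the LHS ≡ 0 (mod 3), but the RHS 1 is not — no integer solution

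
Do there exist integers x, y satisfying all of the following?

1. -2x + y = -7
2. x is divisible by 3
Yes

Take x = 0, y = -7. Substituting into each constraint:
  (1) -2(0) + (-7) = -7 ✓
  (2) 0 = 3 × 0, remainder 0 ✓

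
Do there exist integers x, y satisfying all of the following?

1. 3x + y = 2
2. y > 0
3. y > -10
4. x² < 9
Yes

Take x = 0, y = 2. Substituting into each constraint:
  (1) 3(0) + 2 = 2 ✓
  (2) 2 > 0 ✓
  (3) 2 > -10 ✓
  (4) x² = (0)² = 0, and 0 < 9 ✓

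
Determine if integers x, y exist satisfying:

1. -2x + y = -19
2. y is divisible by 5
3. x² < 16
Yes

Take x = 2, y = -15. Substituting into each constraint:
  (1) -2(2) + (-15) = -19 ✓
  (2) -15 = 5 × -3, remainder 0 ✓
  (3) x² = (2)² = 4, and 4 < 16 ✓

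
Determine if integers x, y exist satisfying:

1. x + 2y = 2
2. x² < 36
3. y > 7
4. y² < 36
No

A contradictory subset is {y > 7, y² < 36}. No integer assignment can satisfy these jointly:

  - y > 7: bounds one variable relative to a constant
  - y² < 36: restricts y to |y| ≤ 5

Direct contradiction: the bounds on y require y ≥ 8 and y ≤ 5 simultaneously, which is empty.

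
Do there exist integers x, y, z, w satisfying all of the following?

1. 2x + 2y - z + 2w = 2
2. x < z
Yes

Take x = 1, y = 1, z = 2, w = 0. Substituting into each constraint:
  (1) 2(1) + 2(1) + (-2) + 2(0) = 2 ✓
  (2) 1 < 2 ✓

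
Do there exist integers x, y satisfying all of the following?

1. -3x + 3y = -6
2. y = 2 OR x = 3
Yes

Take x = 3, y = 1. Substituting into each constraint:
  (1) -3(3) + 3(1) = -6 ✓
  (2) x = 3, target 3 ✓ (second branch holds)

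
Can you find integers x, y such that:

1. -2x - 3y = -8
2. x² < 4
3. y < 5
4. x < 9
Yes

Take x = 1, y = 2. Substituting into each constraint:
  (1) -2(1) - 3(2) = -8 ✓
  (2) x² = (1)² = 1, and 1 < 4 ✓
  (3) 2 < 5 ✓
  (4) 1 < 9 ✓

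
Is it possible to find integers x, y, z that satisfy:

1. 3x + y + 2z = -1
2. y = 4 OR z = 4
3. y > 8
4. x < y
Yes

Take x = -6, y = 9, z = 4. Substituting into each constraint:
  (1) 3(-6) + 9 + 2(4) = -1 ✓
  (2) z = 4, target 4 ✓ (second branch holds)
  (3) 9 > 8 ✓
  (4) -6 < 9 ✓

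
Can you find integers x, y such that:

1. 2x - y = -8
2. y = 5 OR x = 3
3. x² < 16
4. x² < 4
No

A contradictory subset is {2x - y = -8, y = 5 OR x = 3, x² < 4}. No integer assignment can satisfy these jointly:

  - 2x - y = -8: is a linear equation tying the variables together
  - y = 5 OR x = 3: forces a choice: either y = 5 or x = 3
  - x² < 4: restricts x to |x| ≤ 1

Split on the disjunction (y = 5 OR x = 3):
  • If y = 5: with y = 5, every remaining term of the linear equation is divisible by 2, so the left side is ≡ 0 (mod 2); but the right side -3 ≡ 1 (mod 2). No integers can satisfy it.
  • If x = 3: this contradicts x² < 4, which requires |x| ≤ 1.
Both branches are infeasible, so the system has no integer solution.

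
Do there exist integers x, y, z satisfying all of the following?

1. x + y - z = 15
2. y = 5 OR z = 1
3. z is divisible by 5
Yes

Take x = 15, y = 5, z = 5. Substituting into each constraint:
  (1) 15 + 5 + (-5) = 15 ✓
  (2) y = 5, target 5 ✓ (first branch holds)
  (3) 5 = 5 × 1, remainder 0 ✓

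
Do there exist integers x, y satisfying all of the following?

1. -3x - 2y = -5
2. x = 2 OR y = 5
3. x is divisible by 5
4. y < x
No

A contradictory subset is {-3x - 2y = -5, x = 2 OR y = 5, y < x}. No integer assignment can satisfy these jointly:

  - -3x - 2y = -5: is a linear equation tying the variables together
  - x = 2 OR y = 5: forces a choice: either x = 2 or y = 5
  - y < x: bounds one variable relative to another variable

Split on the disjunction (x = 2 OR y = 5):
  • If x = 2: with x = 2, every remaining term of the linear equation is divisible by 2, so the left side is ≡ 0 (mod 2); but the right side 1 ≡ 1 (mod 2). No integers can satisfy it.
  • If y = 5: with y = 5, every remaining term of the linear equation is divisible by 3, so the left side is ≡ 0 (mod 3); but the right side 5 ≡ 2 (mod 3). No integers can satisfy it.
Both branches are infeasible, so the system has no integer solution.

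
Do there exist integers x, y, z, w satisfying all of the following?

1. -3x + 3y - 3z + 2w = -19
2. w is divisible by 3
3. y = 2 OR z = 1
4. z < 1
No

A contradictory subset is {-3x + 3y - 3z + 2w = -19, w is divisible by 3}. No integer assignment can satisfy these jointly:

  - -3x + 3y - 3z + 2w = -19: is a linear equation tying the variables together
  - w is divisible by 3: restricts w to multiples of 3

Modular obstruction: writing w = 3w', every remaining term of the linear equation is divisible by 3, so the left side is ≡ 0 (mod 3); but the right side -19 ≡ 2 (mod 3). No integers can satisfy it.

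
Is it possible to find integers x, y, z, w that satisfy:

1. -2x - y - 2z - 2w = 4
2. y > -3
Yes

Take x = -1, y = -2, z = 0, w = 0. Substituting into each constraint:
  (1) -2(-1) + 2 - 2(0) - 2(0) = 4 ✓
  (2) -2 > -3 ✓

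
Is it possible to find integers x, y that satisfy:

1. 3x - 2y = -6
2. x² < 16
Yes

Take x = -2, y = 0. Substituting into each constraint:
  (1) 3(-2) - 2(0) = -6 ✓
  (2) x² = (-2)² = 4, and 4 < 16 ✓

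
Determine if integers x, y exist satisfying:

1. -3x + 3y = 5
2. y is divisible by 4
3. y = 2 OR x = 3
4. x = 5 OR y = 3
No

Even the single constraint (-3x + 3y = 5) is infeasible over the integers.

  - -3x + 3y = 5: every term on the left is divisible by 3, so the LHS ≡ 0 (mod 3), but the RHS 5 is not — no integer solution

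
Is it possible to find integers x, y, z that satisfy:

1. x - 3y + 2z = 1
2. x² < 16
Yes

Take x = 0, y = 1, z = 2. Substituting into each constraint:
  (1) 0 - 3(1) + 2(2) = 1 ✓
  (2) x² = (0)² = 0, and 0 < 16 ✓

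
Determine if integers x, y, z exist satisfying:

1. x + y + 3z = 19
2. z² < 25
Yes

Take x = 19, y = 0, z = 0. Substituting into each constraint:
  (1) 19 + 0 + 3(0) = 19 ✓
  (2) z² = (0)² = 0, and 0 < 25 ✓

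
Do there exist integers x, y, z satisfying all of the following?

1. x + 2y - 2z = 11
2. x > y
Yes

Take x = 1, y = 0, z = -5. Substituting into each constraint:
  (1) 1 + 2(0) - 2(-5) = 11 ✓
  (2) 1 > 0 ✓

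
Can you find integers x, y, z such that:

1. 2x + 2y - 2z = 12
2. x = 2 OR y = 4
Yes

Take x = 2, y = 4, z = 0. Substituting into each constraint:
  (1) 2(2) + 2(4) - 2(0) = 12 ✓
  (2) x = 2, target 2 ✓ (first branch holds)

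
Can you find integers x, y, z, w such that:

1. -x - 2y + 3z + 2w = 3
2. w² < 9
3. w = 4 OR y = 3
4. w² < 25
Yes

Take x = 0, y = 3, z = 3, w = 0. Substituting into each constraint:
  (1) 0 - 2(3) + 3(3) + 2(0) = 3 ✓
  (2) w² = (0)² = 0, and 0 < 9 ✓
  (3) y = 3, target 3 ✓ (second branch holds)
  (4) w² = (0)² = 0, and 0 < 25 ✓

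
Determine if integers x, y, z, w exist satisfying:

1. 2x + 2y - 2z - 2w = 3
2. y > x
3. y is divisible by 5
No

Even the single constraint (2x + 2y - 2z - 2w = 3) is infeasible over the integers.

  - 2x + 2y - 2z - 2w = 3: every term on the left is divisible by 2, so the LHS ≡ 0 (mod 2), but the RHS 3 is not — no integer solution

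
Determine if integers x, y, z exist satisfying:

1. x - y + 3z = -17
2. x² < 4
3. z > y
Yes

Take x = 0, y = -10, z = -9. Substituting into each constraint:
  (1) 0 + 10 + 3(-9) = -17 ✓
  (2) x² = (0)² = 0, and 0 < 4 ✓
  (3) -9 > -10 ✓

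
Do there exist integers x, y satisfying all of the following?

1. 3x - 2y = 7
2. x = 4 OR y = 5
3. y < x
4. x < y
No

A contradictory subset is {y < x, x < y}. No integer assignment can satisfy these jointly:

  - y < x: bounds one variable relative to another variable
  - x < y: bounds one variable relative to another variable

Direct contradiction: x > y and y > x cannot both hold.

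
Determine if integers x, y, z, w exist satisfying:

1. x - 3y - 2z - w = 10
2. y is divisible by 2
Yes

Take x = 0, y = 0, z = -5, w = 0. Substituting into each constraint:
  (1) 0 - 3(0) - 2(-5) + 0 = 10 ✓
  (2) 0 = 2 × 0, remainder 0 ✓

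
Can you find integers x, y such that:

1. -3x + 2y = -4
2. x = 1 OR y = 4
Yes

Take x = 4, y = 4. Substituting into each constraint:
  (1) -3(4) + 2(4) = -4 ✓
  (2) y = 4, target 4 ✓ (second branch holds)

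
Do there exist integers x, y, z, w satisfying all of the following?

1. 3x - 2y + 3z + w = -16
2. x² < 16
Yes

Take x = 0, y = 2, z = -4, w = 0. Substituting into each constraint:
  (1) 3(0) - 2(2) + 3(-4) + 0 = -16 ✓
  (2) x² = (0)² = 0, and 0 < 16 ✓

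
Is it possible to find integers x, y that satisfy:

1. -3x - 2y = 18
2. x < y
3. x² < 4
No

The full constraint system is jointly infeasible over the integers. Each constraint and what it forces:

  - -3x - 2y = 18: is a linear equation tying the variables together
  - x < y: bounds one variable relative to another variable
  - x² < 4: restricts x to |x| ≤ 1

Propagating the comparison: y > x and x ≥ -1 give y ≥ 0. Range argument: with x ∈ [-1, 1], y ∈ [0, ∞], the left side of the equation is at most 3, but the right side is 18 > 3. No integer solution exists.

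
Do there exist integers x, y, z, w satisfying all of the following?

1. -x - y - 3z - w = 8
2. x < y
Yes

Take x = -1, y = 0, z = 0, w = -7. Substituting into each constraint:
  (1) 1 + 0 - 3(0) + 7 = 8 ✓
  (2) -1 < 0 ✓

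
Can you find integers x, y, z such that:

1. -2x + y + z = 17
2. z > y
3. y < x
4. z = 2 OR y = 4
Yes

Take x = 5, y = 4, z = 23. Substituting into each constraint:
  (1) -2(5) + 4 + 23 = 17 ✓
  (2) 23 > 4 ✓
  (3) 4 < 5 ✓
  (4) y = 4, target 4 ✓ (second branch holds)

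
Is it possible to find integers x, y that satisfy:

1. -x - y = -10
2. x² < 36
Yes

Take x = 0, y = 10. Substituting into each constraint:
  (1) 0 + (-10) = -10 ✓
  (2) x² = (0)² = 0, and 0 < 36 ✓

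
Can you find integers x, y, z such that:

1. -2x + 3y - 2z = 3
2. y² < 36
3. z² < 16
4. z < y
Yes

Take x = 0, y = 1, z = 0. Substituting into each constraint:
  (1) -2(0) + 3(1) - 2(0) = 3 ✓
  (2) y² = (1)² = 1, and 1 < 36 ✓
  (3) z² = (0)² = 0, and 0 < 16 ✓
  (4) 0 < 1 ✓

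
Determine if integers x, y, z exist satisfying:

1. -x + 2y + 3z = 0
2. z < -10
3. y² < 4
Yes

Take x = -33, y = 0, z = -11. Substituting into each constraint:
  (1) 33 + 2(0) + 3(-11) = 0 ✓
  (2) -11 < -10 ✓
  (3) y² = (0)² = 0, and 0 < 4 ✓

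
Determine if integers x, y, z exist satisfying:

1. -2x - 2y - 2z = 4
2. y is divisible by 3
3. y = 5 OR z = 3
Yes

Take x = -5, y = 0, z = 3. Substituting into each constraint:
  (1) -2(-5) - 2(0) - 2(3) = 4 ✓
  (2) 0 = 3 × 0, remainder 0 ✓
  (3) z = 3, target 3 ✓ (second branch holds)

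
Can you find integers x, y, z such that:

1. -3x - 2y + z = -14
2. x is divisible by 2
Yes

Take x = 0, y = 0, z = -14. Substituting into each constraint:
  (1) -3(0) - 2(0) + (-14) = -14 ✓
  (2) 0 = 2 × 0, remainder 0 ✓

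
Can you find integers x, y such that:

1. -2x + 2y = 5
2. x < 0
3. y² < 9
No

Even the single constraint (-2x + 2y = 5) is infeasible over the integers.

  - -2x + 2y = 5: every term on the left is divisible by 2, so the LHS ≡ 0 (mod 2), but the RHS 5 is not — no integer solution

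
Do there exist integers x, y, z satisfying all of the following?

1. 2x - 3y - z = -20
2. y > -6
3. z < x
Yes

Take x = 0, y = 7, z = -1. Substituting into each constraint:
  (1) 2(0) - 3(7) + 1 = -20 ✓
  (2) 7 > -6 ✓
  (3) -1 < 0 ✓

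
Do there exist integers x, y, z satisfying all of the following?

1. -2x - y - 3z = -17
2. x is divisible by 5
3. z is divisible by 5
Yes

Take x = 0, y = 17, z = 0. Substituting into each constraint:
  (1) -2(0) + (-17) - 3(0) = -17 ✓
  (2) 0 = 5 × 0, remainder 0 ✓
  (3) 0 = 5 × 0, remainder 0 ✓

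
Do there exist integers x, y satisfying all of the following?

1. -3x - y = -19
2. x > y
Yes

Take x = 6, y = 1. Substituting into each constraint:
  (1) -3(6) + (-1) = -19 ✓
  (2) 6 > 1 ✓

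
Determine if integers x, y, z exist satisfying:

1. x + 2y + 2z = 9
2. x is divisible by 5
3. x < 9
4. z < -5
Yes

Take x = 5, y = 8, z = -6. Substituting into each constraint:
  (1) 5 + 2(8) + 2(-6) = 9 ✓
  (2) 5 = 5 × 1, remainder 0 ✓
  (3) 5 < 9 ✓
  (4) -6 < -5 ✓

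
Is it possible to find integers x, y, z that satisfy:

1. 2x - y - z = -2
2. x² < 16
Yes

Take x = 0, y = 0, z = 2. Substituting into each constraint:
  (1) 2(0) + 0 + (-2) = -2 ✓
  (2) x² = (0)² = 0, and 0 < 16 ✓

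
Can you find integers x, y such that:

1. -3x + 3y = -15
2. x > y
Yes

Take x = 5, y = 0. Substituting into each constraint:
  (1) -3(5) + 3(0) = -15 ✓
  (2) 5 > 0 ✓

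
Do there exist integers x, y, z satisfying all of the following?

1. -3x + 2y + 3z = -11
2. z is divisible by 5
Yes

Take x = 5, y = 2, z = 0. Substituting into each constraint:
  (1) -3(5) + 2(2) + 3(0) = -11 ✓
  (2) 0 = 5 × 0, remainder 0 ✓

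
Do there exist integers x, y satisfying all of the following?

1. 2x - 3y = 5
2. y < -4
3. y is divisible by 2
No

A contradictory subset is {2x - 3y = 5, y is divisible by 2}. No integer assignment can satisfy these jointly:

  - 2x - 3y = 5: is a linear equation tying the variables together
  - y is divisible by 2: restricts y to multiples of 2

Modular obstruction: writing y = 2y', every remaining term of the linear equation is divisible by 2, so the left side is ≡ 0 (mod 2); but the right side 5 ≡ 1 (mod 2). No integers can satisfy it.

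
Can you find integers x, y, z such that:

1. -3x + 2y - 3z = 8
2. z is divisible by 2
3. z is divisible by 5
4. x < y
Yes

Take x = -6, y = -5, z = 0. Substituting into each constraint:
  (1) -3(-6) + 2(-5) - 3(0) = 8 ✓
  (2) 0 = 2 × 0, remainder 0 ✓
  (3) 0 = 5 × 0, remainder 0 ✓
  (4) -6 < -5 ✓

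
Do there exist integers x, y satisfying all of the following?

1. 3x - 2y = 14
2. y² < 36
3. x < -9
No

The full constraint system is jointly infeasible over the integers. Each constraint and what it forces:

  - 3x - 2y = 14: is a linear equation tying the variables together
  - y² < 36: restricts y to |y| ≤ 5
  - x < -9: bounds one variable relative to a constant

Range argument: with x ∈ [−∞, -10], y ∈ [-5, 5], the left side of the equation is at most -20, but the right side is 14 > -20. No integer solution exists.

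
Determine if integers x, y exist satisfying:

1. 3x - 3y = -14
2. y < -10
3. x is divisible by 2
No

Even the single constraint (3x - 3y = -14) is infeasible over the integers.

  - 3x - 3y = -14: every term on the left is divisible by 3, so the LHS ≡ 0 (mod 3), but the RHS -14 is not — no integer solution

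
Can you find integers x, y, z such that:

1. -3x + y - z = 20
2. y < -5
Yes

Take x = -9, y = -7, z = 0. Substituting into each constraint:
  (1) -3(-9) + (-7) + 0 = 20 ✓
  (2) -7 < -5 ✓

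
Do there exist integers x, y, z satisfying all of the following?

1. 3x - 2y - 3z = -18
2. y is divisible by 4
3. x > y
Yes

Take x = 1, y = 0, z = 7. Substituting into each constraint:
  (1) 3(1) - 2(0) - 3(7) = -18 ✓
  (2) 0 = 4 × 0, remainder 0 ✓
  (3) 1 > 0 ✓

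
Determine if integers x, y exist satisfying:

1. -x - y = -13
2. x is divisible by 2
Yes

Take x = 0, y = 13. Substituting into each constraint:
  (1) 0 + (-13) = -13 ✓
  (2) 0 = 2 × 0, remainder 0 ✓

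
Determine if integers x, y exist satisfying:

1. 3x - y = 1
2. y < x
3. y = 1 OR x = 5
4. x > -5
No

A contradictory subset is {3x - y = 1, y < x, y = 1 OR x = 5}. No integer assignment can satisfy these jointly:

  - 3x - y = 1: is a linear equation tying the variables together
  - y < x: bounds one variable relative to another variable
  - y = 1 OR x = 5: forces a choice: either y = 1 or x = 5

Split on the disjunction (y = 1 OR x = 5):
  • If y = 1: with y = 1, every remaining term of the linear equation is divisible by 3, so the left side is ≡ 0 (mod 3); but the right side 2 ≡ 2 (mod 3). No integers can satisfy it.
  • If x = 5: the equation forces y = 14, giving (x, y) = (5, 14), which violates x > y.
Both branches are infeasible, so the system has no integer solution.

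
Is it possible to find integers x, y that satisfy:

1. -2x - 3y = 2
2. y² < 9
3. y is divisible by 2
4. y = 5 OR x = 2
Yes

Take x = 2, y = -2. Substituting into each constraint:
  (1) -2(2) - 3(-2) = 2 ✓
  (2) y² = (-2)² = 4, and 4 < 9 ✓
  (3) -2 = 2 × -1, remainder 0 ✓
  (4) x = 2, target 2 ✓ (second branch holds)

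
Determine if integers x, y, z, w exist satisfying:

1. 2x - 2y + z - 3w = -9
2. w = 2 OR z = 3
Yes

Take x = -4, y = 0, z = 5, w = 2. Substituting into each constraint:
  (1) 2(-4) - 2(0) + 5 - 3(2) = -9 ✓
  (2) w = 2, target 2 ✓ (first branch holds)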